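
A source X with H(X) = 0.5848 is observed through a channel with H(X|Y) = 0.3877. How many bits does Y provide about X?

I(X;Y) = H(X) - H(X|Y)
I(X;Y) = 0.5848 - 0.3877 = 0.1971 bits


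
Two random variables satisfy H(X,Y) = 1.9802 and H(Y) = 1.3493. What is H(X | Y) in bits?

Chain rule: H(X,Y) = H(X|Y) + H(Y)
H(X|Y) = H(X,Y) - H(Y) = 1.9802 - 1.3493 = 0.6309 bits


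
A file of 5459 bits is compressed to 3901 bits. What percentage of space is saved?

Space savings = (1 - Compressed/Original) × 100%
= (1 - 3901/5459) × 100%
= 28.54%


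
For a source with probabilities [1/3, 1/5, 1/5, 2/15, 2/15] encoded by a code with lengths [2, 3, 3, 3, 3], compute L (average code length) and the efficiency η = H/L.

Average length L = Σ p_i × l_i = 2.6667 bits
Entropy H = 2.2323 bits
Efficiency η = H/L × 100% = 83.71%


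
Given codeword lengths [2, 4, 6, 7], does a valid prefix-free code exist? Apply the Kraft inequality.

Kraft inequality: Σ 2^(-l_i) ≤ 1 for prefix-free code
Calculating: 2^(-2) + 2^(-4) + 2^(-6) + 2^(-7)
= 0.25 + 0.0625 + 0.015625 + 0.0078125
= 0.3359
Since 0.3359 ≤ 1, prefix-free code exists


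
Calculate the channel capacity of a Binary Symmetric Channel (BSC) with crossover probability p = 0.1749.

For BSC with error probability p:
C = 1 - H(p) where H(p) is binary entropy
H(0.1749) = -0.1749 × log₂(0.1749) - 0.8251 × log₂(0.8251)
H(p) = 0.6688
C = 1 - 0.6688 = 0.3312 bits/use


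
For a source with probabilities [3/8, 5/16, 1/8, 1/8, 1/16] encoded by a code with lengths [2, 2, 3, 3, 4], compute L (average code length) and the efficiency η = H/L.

Average length L = Σ p_i × l_i = 2.3750 bits
Entropy H = 2.0550 bits
Efficiency η = H/L × 100% = 86.53%


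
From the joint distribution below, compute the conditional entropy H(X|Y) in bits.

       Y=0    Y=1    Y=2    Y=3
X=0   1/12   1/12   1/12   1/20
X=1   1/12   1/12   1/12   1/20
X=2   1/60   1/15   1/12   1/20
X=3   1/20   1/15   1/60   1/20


H(X|Y) = Σ_y p(y) H(X|Y=y)
  p(Y=0) = 7/30, H(X|Y=0) = 1.8092
  p(Y=1) = 3/10, H(X|Y=1) = 1.9911
  p(Y=2) = 4/15, H(X|Y=2) = 1.8232
  p(Y=3) = 1/5, H(X|Y=3) = 2.0000
H(X|Y) = 0.2333×1.8092 + 0.3000×1.9911 + 0.2667×1.8232 + 0.2000×2.0000 = 1.9057 bits


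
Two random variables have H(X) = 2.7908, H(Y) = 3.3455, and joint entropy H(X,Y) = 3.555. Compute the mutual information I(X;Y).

I(X;Y) = H(X) + H(Y) - H(X,Y)
I(X;Y) = 2.7908 + 3.3455 - 3.555 = 2.5813 bits


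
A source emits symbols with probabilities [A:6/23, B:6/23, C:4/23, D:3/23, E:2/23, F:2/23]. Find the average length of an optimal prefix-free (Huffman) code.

Huffman tree construction:
Combine smallest probabilities repeatedly
Resulting codes:
  A: 01 (length 2)
  B: 10 (length 2)
  C: 111 (length 3)
  D: 110 (length 3)
  E: 000 (length 3)
  F: 001 (length 3)
Average length = Σ p(s) × length(s) = 2.4783 bits


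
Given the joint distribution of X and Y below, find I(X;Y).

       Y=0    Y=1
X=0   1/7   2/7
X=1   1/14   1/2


H(X) = 0.9852, H(Y) = 0.7496, H(X,Y) = 1.6894
I(X;Y) = H(X) + H(Y) - H(X,Y) = 0.0454 bits


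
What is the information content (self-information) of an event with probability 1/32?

Information content I(x) = -log₂(p(x))
I = -log₂(1/32) = -log₂(0.0312)
I = 5.0000 bits


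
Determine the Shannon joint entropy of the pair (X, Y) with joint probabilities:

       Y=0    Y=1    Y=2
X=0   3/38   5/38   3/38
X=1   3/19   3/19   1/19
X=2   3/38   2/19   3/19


H(X,Y) = -Σ p(x,y) log₂ p(x,y)
  p(0,0)=3/38: -0.0789 × log₂(0.0789) = 0.2892
  p(0,1)=5/38: -0.1316 × log₂(0.1316) = 0.3850
  p(0,2)=3/38: -0.0789 × log₂(0.0789) = 0.2892
  p(1,0)=3/19: -0.1579 × log₂(0.1579) = 0.4205
  p(1,1)=3/19: -0.1579 × log₂(0.1579) = 0.4205
  p(1,2)=1/19: -0.0526 × log₂(0.0526) = 0.2236
  p(2,0)=3/38: -0.0789 × log₂(0.0789) = 0.2892
  p(2,1)=2/19: -0.1053 × log₂(0.1053) = 0.3419
  p(2,2)=3/19: -0.1579 × log₂(0.1579) = 0.4205
H(X,Y) = 3.0794 bits


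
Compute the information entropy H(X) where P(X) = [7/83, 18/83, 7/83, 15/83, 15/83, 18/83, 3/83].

H(X) = -Σ p(x) log₂ p(x)
  -7/83 × log₂(7/83) = 0.3009
  -18/83 × log₂(18/83) = 0.4782
  -7/83 × log₂(7/83) = 0.3009
  -15/83 × log₂(15/83) = 0.4461
  -15/83 × log₂(15/83) = 0.4461
  -18/83 × log₂(18/83) = 0.4782
  -3/83 × log₂(3/83) = 0.1731
H(X) = 2.6235 bits


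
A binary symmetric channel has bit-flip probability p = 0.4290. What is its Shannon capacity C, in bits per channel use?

For BSC with error probability p:
C = 1 - H(p) where H(p) is binary entropy
H(0.4290) = -0.4290 × log₂(0.4290) - 0.5710 × log₂(0.5710)
H(p) = 0.9854
C = 1 - 0.9854 = 0.0146 bits/use


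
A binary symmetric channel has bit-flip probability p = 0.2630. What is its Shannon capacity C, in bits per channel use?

For BSC with error probability p:
C = 1 - H(p) where H(p) is binary entropy
H(0.2630) = -0.2630 × log₂(0.2630) - 0.7370 × log₂(0.7370)
H(p) = 0.8312
C = 1 - 0.8312 = 0.1688 bits/use


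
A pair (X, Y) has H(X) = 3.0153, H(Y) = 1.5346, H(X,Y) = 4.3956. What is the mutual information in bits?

I(X;Y) = H(X) + H(Y) - H(X,Y)
I(X;Y) = 3.0153 + 1.5346 - 4.3956 = 0.1543 bits


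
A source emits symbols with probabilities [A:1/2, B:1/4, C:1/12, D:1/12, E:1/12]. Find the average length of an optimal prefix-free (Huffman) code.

Huffman tree construction:
Combine smallest probabilities repeatedly
Resulting codes:
  A: 0 (length 1)
  B: 10 (length 2)
  C: 1110 (length 4)
  D: 1111 (length 4)
  E: 110 (length 3)
Average length = Σ p(s) × length(s) = 1.9167 bits


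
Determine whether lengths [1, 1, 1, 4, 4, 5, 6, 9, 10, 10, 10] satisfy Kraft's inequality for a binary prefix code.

Kraft inequality: Σ 2^(-l_i) ≤ 1 for prefix-free code
Calculating: 2^(-1) + 2^(-1) + 2^(-1) + 2^(-4) + 2^(-4) + 2^(-5) + 2^(-6) + 2^(-9) + 2^(-10) + 2^(-10) + 2^(-10)
= 0.5 + 0.5 + 0.5 + 0.0625 + 0.0625 + 0.03125 + 0.015625 + 0.001953125 + 0.0009765625 + 0.0009765625 + 0.0009765625
= 1.6768
Since 1.6768 > 1, prefix-free code does not exist


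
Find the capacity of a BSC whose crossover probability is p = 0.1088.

For BSC with error probability p:
C = 1 - H(p) where H(p) is binary entropy
H(0.1088) = -0.1088 × log₂(0.1088) - 0.8912 × log₂(0.8912)
H(p) = 0.4963
C = 1 - 0.4963 = 0.5037 bits/use


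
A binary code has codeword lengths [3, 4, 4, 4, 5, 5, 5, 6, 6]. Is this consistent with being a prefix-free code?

Kraft inequality: Σ 2^(-l_i) ≤ 1 for prefix-free code
Calculating: 2^(-3) + 2^(-4) + 2^(-4) + 2^(-4) + 2^(-5) + 2^(-5) + 2^(-5) + 2^(-6) + 2^(-6)
= 0.125 + 0.0625 + 0.0625 + 0.0625 + 0.03125 + 0.03125 + 0.03125 + 0.015625 + 0.015625
= 0.4375
Since 0.4375 ≤ 1, prefix-free code exists


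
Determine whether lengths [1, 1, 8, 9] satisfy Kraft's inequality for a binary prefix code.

Kraft inequality: Σ 2^(-l_i) ≤ 1 for prefix-free code
Calculating: 2^(-1) + 2^(-1) + 2^(-8) + 2^(-9)
= 0.5 + 0.5 + 0.00390625 + 0.001953125
= 1.0059
Since 1.0059 > 1, prefix-free code does not exist


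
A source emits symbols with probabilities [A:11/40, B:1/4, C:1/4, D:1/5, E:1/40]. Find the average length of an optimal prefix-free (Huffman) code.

Huffman tree construction:
Combine smallest probabilities repeatedly
Resulting codes:
  A: 11 (length 2)
  B: 01 (length 2)
  C: 10 (length 2)
  D: 001 (length 3)
  E: 000 (length 3)
Average length = Σ p(s) × length(s) = 2.2250 bits


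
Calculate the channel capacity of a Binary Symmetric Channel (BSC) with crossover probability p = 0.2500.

For BSC with error probability p:
C = 1 - H(p) where H(p) is binary entropy
H(0.2500) = -0.2500 × log₂(0.2500) - 0.7500 × log₂(0.7500)
H(p) = 0.8113
C = 1 - 0.8113 = 0.1887 bits/use


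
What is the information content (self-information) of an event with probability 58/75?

Information content I(x) = -log₂(p(x))
I = -log₂(58/75) = -log₂(0.7733)
I = 0.3708 bits


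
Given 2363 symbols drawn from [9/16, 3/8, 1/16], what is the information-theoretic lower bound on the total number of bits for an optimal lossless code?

Entropy H = 1.2476 bits/symbol
Minimum bits = H × n = 1.2476 × 2363
= 2947.98 bits


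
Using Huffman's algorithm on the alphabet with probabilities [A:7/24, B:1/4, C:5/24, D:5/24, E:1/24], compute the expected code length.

Huffman tree construction:
Combine smallest probabilities repeatedly
Resulting codes:
  A: 11 (length 2)
  B: 01 (length 2)
  C: 101 (length 3)
  D: 00 (length 2)
  E: 100 (length 3)
Average length = Σ p(s) × length(s) = 2.2500 bits


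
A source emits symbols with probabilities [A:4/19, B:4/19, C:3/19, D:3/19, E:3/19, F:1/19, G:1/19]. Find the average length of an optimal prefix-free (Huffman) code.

Huffman tree construction:
Combine smallest probabilities repeatedly
Resulting codes:
  A: 00 (length 2)
  B: 01 (length 2)
  C: 101 (length 3)
  D: 110 (length 3)
  E: 111 (length 3)
  F: 1000 (length 4)
  G: 1001 (length 4)
Average length = Σ p(s) × length(s) = 2.6842 bits


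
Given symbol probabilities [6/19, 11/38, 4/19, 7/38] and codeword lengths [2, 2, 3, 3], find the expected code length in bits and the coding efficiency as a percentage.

Average length L = Σ p_i × l_i = 2.3947 bits
Entropy H = 1.9657 bits
Efficiency η = H/L × 100% = 82.08%


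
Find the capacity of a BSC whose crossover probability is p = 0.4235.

For BSC with error probability p:
C = 1 - H(p) where H(p) is binary entropy
H(0.4235) = -0.4235 × log₂(0.4235) - 0.5765 × log₂(0.5765)
H(p) = 0.9830
C = 1 - 0.9830 = 0.0170 bits/use


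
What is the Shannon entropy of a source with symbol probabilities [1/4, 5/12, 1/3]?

H(X) = -Σ p(x) log₂ p(x)
  -1/4 × log₂(1/4) = 0.5000
  -5/12 × log₂(5/12) = 0.5263
  -1/3 × log₂(1/3) = 0.5283
H(X) = 1.5546 bits


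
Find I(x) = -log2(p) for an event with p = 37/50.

Information content I(x) = -log₂(p(x))
I = -log₂(37/50) = -log₂(0.7400)
I = 0.4344 bits


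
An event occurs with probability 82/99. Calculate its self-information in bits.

Information content I(x) = -log₂(p(x))
I = -log₂(82/99) = -log₂(0.8283)
I = 0.2718 bits


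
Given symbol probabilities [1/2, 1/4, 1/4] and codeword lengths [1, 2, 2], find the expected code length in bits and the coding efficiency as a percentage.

Average length L = Σ p_i × l_i = 1.5000 bits
Entropy H = 1.5000 bits
Efficiency η = H/L × 100% = 100.00%


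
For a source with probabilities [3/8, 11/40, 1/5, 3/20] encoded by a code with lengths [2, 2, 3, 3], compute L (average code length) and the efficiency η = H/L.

Average length L = Σ p_i × l_i = 2.3500 bits
Entropy H = 1.9178 bits
Efficiency η = H/L × 100% = 81.61%


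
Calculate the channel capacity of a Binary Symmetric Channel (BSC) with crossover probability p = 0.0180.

For BSC with error probability p:
C = 1 - H(p) where H(p) is binary entropy
H(0.0180) = -0.0180 × log₂(0.0180) - 0.9820 × log₂(0.9820)
H(p) = 0.1301
C = 1 - 0.1301 = 0.8699 bits/use


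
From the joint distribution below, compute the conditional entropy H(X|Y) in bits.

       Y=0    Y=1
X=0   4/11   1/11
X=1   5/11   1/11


H(X|Y) = Σ_y p(y) H(X|Y=y)
  p(Y=0) = 9/11, H(X|Y=0) = 0.9911
  p(Y=1) = 2/11, H(X|Y=1) = 1.0000
H(X|Y) = 0.8182×0.9911 + 0.1818×1.0000 = 0.9927 bits


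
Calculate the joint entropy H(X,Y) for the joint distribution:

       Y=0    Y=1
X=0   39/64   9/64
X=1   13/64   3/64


H(X,Y) = -Σ p(x,y) log₂ p(x,y)
  p(0,0)=39/64: -0.6094 × log₂(0.6094) = 0.4355
  p(0,1)=9/64: -0.1406 × log₂(0.1406) = 0.3980
  p(1,0)=13/64: -0.2031 × log₂(0.2031) = 0.4671
  p(1,1)=3/64: -0.0469 × log₂(0.0469) = 0.2070
H(X,Y) = 1.5075 bits


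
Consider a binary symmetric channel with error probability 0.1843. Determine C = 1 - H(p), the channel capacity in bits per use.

For BSC with error probability p:
C = 1 - H(p) where H(p) is binary entropy
H(0.1843) = -0.1843 × log₂(0.1843) - 0.8157 × log₂(0.8157)
H(p) = 0.6894
C = 1 - 0.6894 = 0.3106 bits/use


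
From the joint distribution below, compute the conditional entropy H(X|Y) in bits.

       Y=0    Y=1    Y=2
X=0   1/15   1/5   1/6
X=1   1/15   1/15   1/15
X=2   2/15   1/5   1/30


H(X|Y) = Σ_y p(y) H(X|Y=y)
  p(Y=0) = 4/15, H(X|Y=0) = 1.5000
  p(Y=1) = 7/15, H(X|Y=1) = 1.4488
  p(Y=2) = 4/15, H(X|Y=2) = 1.2988
H(X|Y) = 0.2667×1.5000 + 0.4667×1.4488 + 0.2667×1.2988 = 1.4225 bits


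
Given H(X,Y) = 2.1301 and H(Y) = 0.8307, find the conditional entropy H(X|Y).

Chain rule: H(X,Y) = H(X|Y) + H(Y)
H(X|Y) = H(X,Y) - H(Y) = 2.1301 - 0.8307 = 1.2994 bits


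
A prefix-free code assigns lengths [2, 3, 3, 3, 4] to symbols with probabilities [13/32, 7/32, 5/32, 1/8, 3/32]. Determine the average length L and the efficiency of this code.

Average length L = Σ p_i × l_i = 2.6875 bits
Entropy H = 2.1212 bits
Efficiency η = H/L × 100% = 78.93%


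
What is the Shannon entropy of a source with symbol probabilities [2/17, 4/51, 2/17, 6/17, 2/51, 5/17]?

H(X) = -Σ p(x) log₂ p(x)
  -2/17 × log₂(2/17) = 0.3632
  -4/51 × log₂(4/51) = 0.2880
  -2/17 × log₂(2/17) = 0.3632
  -6/17 × log₂(6/17) = 0.5303
  -2/51 × log₂(2/51) = 0.1832
  -5/17 × log₂(5/17) = 0.5193
H(X) = 2.2473 bits


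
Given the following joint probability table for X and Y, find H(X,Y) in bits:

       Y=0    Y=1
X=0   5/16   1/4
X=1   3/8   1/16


H(X,Y) = -Σ p(x,y) log₂ p(x,y)
  p(0,0)=5/16: -0.3125 × log₂(0.3125) = 0.5244
  p(0,1)=1/4: -0.2500 × log₂(0.2500) = 0.5000
  p(1,0)=3/8: -0.3750 × log₂(0.3750) = 0.5306
  p(1,1)=1/16: -0.0625 × log₂(0.0625) = 0.2500
H(X,Y) = 1.8050 bits


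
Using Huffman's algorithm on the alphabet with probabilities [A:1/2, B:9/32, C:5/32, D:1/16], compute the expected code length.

Huffman tree construction:
Combine smallest probabilities repeatedly
Resulting codes:
  A: 0 (length 1)
  B: 11 (length 2)
  C: 101 (length 3)
  D: 100 (length 3)
Average length = Σ p(s) × length(s) = 1.7188 bits


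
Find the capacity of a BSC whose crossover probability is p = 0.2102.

For BSC with error probability p:
C = 1 - H(p) where H(p) is binary entropy
H(0.2102) = -0.2102 × log₂(0.2102) - 0.7898 × log₂(0.7898)
H(p) = 0.7419
C = 1 - 0.7419 = 0.2581 bits/use


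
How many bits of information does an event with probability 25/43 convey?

Information content I(x) = -log₂(p(x))
I = -log₂(25/43) = -log₂(0.5814)
I = 0.7824 bits


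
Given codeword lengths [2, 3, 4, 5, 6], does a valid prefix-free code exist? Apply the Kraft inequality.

Kraft inequality: Σ 2^(-l_i) ≤ 1 for prefix-free code
Calculating: 2^(-2) + 2^(-3) + 2^(-4) + 2^(-5) + 2^(-6)
= 0.25 + 0.125 + 0.0625 + 0.03125 + 0.015625
= 0.4844
Since 0.4844 ≤ 1, prefix-free code exists


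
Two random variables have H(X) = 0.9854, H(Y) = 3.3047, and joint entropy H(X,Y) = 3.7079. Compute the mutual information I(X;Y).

I(X;Y) = H(X) + H(Y) - H(X,Y)
I(X;Y) = 0.9854 + 3.3047 - 3.7079 = 0.5822 bits


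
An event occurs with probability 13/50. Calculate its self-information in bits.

Information content I(x) = -log₂(p(x))
I = -log₂(13/50) = -log₂(0.2600)
I = 1.9434 bits


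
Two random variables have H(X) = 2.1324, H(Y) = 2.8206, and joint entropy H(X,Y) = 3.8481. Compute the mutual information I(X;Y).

I(X;Y) = H(X) + H(Y) - H(X,Y)
I(X;Y) = 2.1324 + 2.8206 - 3.8481 = 1.1049 bits


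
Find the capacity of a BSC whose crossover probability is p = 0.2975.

For BSC with error probability p:
C = 1 - H(p) where H(p) is binary entropy
H(0.2975) = -0.2975 × log₂(0.2975) - 0.7025 × log₂(0.7025)
H(p) = 0.8782
C = 1 - 0.8782 = 0.1218 bits/use


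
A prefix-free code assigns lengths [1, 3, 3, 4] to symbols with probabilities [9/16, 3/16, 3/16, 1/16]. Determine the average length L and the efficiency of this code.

Average length L = Σ p_i × l_i = 1.9375 bits
Entropy H = 1.6226 bits
Efficiency η = H/L × 100% = 83.74%


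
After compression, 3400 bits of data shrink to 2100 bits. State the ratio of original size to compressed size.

Compression ratio = Original / Compressed
= 3400 / 2100 = 1.62:1


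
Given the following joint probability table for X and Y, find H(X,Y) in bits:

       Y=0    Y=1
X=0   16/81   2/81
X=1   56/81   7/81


H(X,Y) = -Σ p(x,y) log₂ p(x,y)
  p(0,0)=16/81: -0.1975 × log₂(0.1975) = 0.4622
  p(0,1)=2/81: -0.0247 × log₂(0.0247) = 0.1318
  p(1,0)=56/81: -0.6914 × log₂(0.6914) = 0.3681
  p(1,1)=7/81: -0.0864 × log₂(0.0864) = 0.3053
H(X,Y) = 1.2675 bits


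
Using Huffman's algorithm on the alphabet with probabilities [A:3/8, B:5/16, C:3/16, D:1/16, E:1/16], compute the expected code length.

Huffman tree construction:
Combine smallest probabilities repeatedly
Resulting codes:
  A: 0 (length 1)
  B: 10 (length 2)
  C: 111 (length 3)
  D: 1100 (length 4)
  E: 1101 (length 4)
Average length = Σ p(s) × length(s) = 2.0625 bits


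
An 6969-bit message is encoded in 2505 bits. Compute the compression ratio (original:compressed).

Compression ratio = Original / Compressed
= 6969 / 2505 = 2.78:1


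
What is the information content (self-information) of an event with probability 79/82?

Information content I(x) = -log₂(p(x))
I = -log₂(79/82) = -log₂(0.9634)
I = 0.0538 bits


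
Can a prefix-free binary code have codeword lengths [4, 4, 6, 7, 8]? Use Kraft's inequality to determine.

Kraft inequality: Σ 2^(-l_i) ≤ 1 for prefix-free code
Calculating: 2^(-4) + 2^(-4) + 2^(-6) + 2^(-7) + 2^(-8)
= 0.0625 + 0.0625 + 0.015625 + 0.0078125 + 0.00390625
= 0.1523
Since 0.1523 ≤ 1, prefix-free code exists


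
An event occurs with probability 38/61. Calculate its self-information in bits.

Information content I(x) = -log₂(p(x))
I = -log₂(38/61) = -log₂(0.6230)
I = 0.6828 bits


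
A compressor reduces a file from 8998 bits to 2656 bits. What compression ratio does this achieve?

Compression ratio = Original / Compressed
= 8998 / 2656 = 3.39:1


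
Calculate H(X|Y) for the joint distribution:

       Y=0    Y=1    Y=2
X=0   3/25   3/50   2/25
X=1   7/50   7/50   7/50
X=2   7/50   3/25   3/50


H(X|Y) = Σ_y p(y) H(X|Y=y)
  p(Y=0) = 2/5, H(X|Y=0) = 1.5813
  p(Y=1) = 8/25, H(X|Y=1) = 1.5052
  p(Y=2) = 7/25, H(X|Y=2) = 1.4926
H(X|Y) = 0.4000×1.5813 + 0.3200×1.5052 + 0.2800×1.4926 = 1.5321 bits


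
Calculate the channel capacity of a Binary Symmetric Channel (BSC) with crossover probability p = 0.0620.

For BSC with error probability p:
C = 1 - H(p) where H(p) is binary entropy
H(0.0620) = -0.0620 × log₂(0.0620) - 0.9380 × log₂(0.9380)
H(p) = 0.3353
C = 1 - 0.3353 = 0.6647 bits/use


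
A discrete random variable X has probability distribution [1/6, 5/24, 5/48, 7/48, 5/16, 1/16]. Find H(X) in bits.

H(X) = -Σ p(x) log₂ p(x)
  -1/6 × log₂(1/6) = 0.4308
  -5/24 × log₂(5/24) = 0.4715
  -5/48 × log₂(5/48) = 0.3399
  -7/48 × log₂(7/48) = 0.4051
  -5/16 × log₂(5/16) = 0.5244
  -1/16 × log₂(1/16) = 0.2500
H(X) = 2.4217 bits


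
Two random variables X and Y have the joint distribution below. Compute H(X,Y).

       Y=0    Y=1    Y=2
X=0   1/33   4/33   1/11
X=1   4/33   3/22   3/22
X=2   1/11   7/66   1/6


H(X,Y) = -Σ p(x,y) log₂ p(x,y)
  p(0,0)=1/33: -0.0303 × log₂(0.0303) = 0.1529
  p(0,1)=4/33: -0.1212 × log₂(0.1212) = 0.3690
  p(0,2)=1/11: -0.0909 × log₂(0.0909) = 0.3145
  p(1,0)=4/33: -0.1212 × log₂(0.1212) = 0.3690
  p(1,1)=3/22: -0.1364 × log₂(0.1364) = 0.3920
  p(1,2)=3/22: -0.1364 × log₂(0.1364) = 0.3920
  p(2,0)=1/11: -0.0909 × log₂(0.0909) = 0.3145
  p(2,1)=7/66: -0.1061 × log₂(0.1061) = 0.3433
  p(2,2)=1/6: -0.1667 × log₂(0.1667) = 0.4308
H(X,Y) = 3.0780 bits


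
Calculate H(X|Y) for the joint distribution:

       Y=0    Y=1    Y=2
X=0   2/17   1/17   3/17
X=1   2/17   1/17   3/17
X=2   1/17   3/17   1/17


H(X|Y) = Σ_y p(y) H(X|Y=y)
  p(Y=0) = 5/17, H(X|Y=0) = 1.5219
  p(Y=1) = 5/17, H(X|Y=1) = 1.3710
  p(Y=2) = 7/17, H(X|Y=2) = 1.4488
H(X|Y) = 0.2941×1.5219 + 0.2941×1.3710 + 0.4118×1.4488 = 1.4474 bits


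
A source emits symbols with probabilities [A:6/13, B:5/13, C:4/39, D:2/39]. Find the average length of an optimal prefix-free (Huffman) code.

Huffman tree construction:
Combine smallest probabilities repeatedly
Resulting codes:
  A: 0 (length 1)
  B: 11 (length 2)
  C: 101 (length 3)
  D: 100 (length 3)
Average length = Σ p(s) × length(s) = 1.6923 bits


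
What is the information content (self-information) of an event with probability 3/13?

Information content I(x) = -log₂(p(x))
I = -log₂(3/13) = -log₂(0.2308)
I = 2.1155 bits


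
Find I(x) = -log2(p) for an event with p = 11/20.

Information content I(x) = -log₂(p(x))
I = -log₂(11/20) = -log₂(0.5500)
I = 0.8625 bits


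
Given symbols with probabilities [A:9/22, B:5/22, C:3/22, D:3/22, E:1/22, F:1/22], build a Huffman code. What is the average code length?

Huffman tree construction:
Combine smallest probabilities repeatedly
Resulting codes:
  A: 0 (length 1)
  B: 111 (length 3)
  C: 101 (length 3)
  D: 110 (length 3)
  E: 1000 (length 4)
  F: 1001 (length 4)
Average length = Σ p(s) × length(s) = 2.2727 bits


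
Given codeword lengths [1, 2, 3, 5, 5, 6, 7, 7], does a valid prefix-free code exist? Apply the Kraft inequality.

Kraft inequality: Σ 2^(-l_i) ≤ 1 for prefix-free code
Calculating: 2^(-1) + 2^(-2) + 2^(-3) + 2^(-5) + 2^(-5) + 2^(-6) + 2^(-7) + 2^(-7)
= 0.5 + 0.25 + 0.125 + 0.03125 + 0.03125 + 0.015625 + 0.0078125 + 0.0078125
= 0.9688
Since 0.9688 ≤ 1, prefix-free code exists


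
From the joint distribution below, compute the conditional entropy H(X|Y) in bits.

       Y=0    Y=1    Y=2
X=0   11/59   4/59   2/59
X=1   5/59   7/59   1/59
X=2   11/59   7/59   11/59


H(X|Y) = Σ_y p(y) H(X|Y=y)
  p(Y=0) = 27/59, H(X|Y=0) = 1.5061
  p(Y=1) = 18/59, H(X|Y=1) = 1.5420
  p(Y=2) = 14/59, H(X|Y=2) = 0.9464
H(X|Y) = 0.4576×1.5061 + 0.3051×1.5420 + 0.2373×0.9464 = 1.3842 bits


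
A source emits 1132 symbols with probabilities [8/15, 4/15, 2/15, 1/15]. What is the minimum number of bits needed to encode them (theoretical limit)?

Entropy H = 1.6402 bits/symbol
Minimum bits = H × n = 1.6402 × 1132
= 1856.73 bits


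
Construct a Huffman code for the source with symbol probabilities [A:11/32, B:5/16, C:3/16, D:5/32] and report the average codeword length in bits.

Huffman tree construction:
Combine smallest probabilities repeatedly
Resulting codes:
  A: 11 (length 2)
  B: 10 (length 2)
  C: 01 (length 2)
  D: 00 (length 2)
Average length = Σ p(s) × length(s) = 2.0000 bits


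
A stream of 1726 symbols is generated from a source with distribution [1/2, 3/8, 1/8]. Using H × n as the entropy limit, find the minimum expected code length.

Entropy H = 1.4056 bits/symbol
Minimum bits = H × n = 1.4056 × 1726
= 2426.13 bits


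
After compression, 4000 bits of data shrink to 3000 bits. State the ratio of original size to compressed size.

Compression ratio = Original / Compressed
= 4000 / 3000 = 1.33:1


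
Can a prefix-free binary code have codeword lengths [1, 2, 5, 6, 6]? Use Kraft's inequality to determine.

Kraft inequality: Σ 2^(-l_i) ≤ 1 for prefix-free code
Calculating: 2^(-1) + 2^(-2) + 2^(-5) + 2^(-6) + 2^(-6)
= 0.5 + 0.25 + 0.03125 + 0.015625 + 0.015625
= 0.8125
Since 0.8125 ≤ 1, prefix-free code exists


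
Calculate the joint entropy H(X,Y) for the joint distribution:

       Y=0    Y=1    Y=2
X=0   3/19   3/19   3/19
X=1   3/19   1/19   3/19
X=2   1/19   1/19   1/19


H(X,Y) = -Σ p(x,y) log₂ p(x,y)
  p(0,0)=3/19: -0.1579 × log₂(0.1579) = 0.4205
  p(0,1)=3/19: -0.1579 × log₂(0.1579) = 0.4205
  p(0,2)=3/19: -0.1579 × log₂(0.1579) = 0.4205
  p(1,0)=3/19: -0.1579 × log₂(0.1579) = 0.4205
  p(1,1)=1/19: -0.0526 × log₂(0.0526) = 0.2236
  p(1,2)=3/19: -0.1579 × log₂(0.1579) = 0.4205
  p(2,0)=1/19: -0.0526 × log₂(0.0526) = 0.2236
  p(2,1)=1/19: -0.0526 × log₂(0.0526) = 0.2236
  p(2,2)=1/19: -0.0526 × log₂(0.0526) = 0.2236
H(X,Y) = 2.9966 bits


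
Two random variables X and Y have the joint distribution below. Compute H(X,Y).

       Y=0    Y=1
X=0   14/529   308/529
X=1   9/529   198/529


H(X,Y) = -Σ p(x,y) log₂ p(x,y)
  p(0,0)=14/529: -0.0265 × log₂(0.0265) = 0.1387
  p(0,1)=308/529: -0.5822 × log₂(0.5822) = 0.4543
  p(1,0)=9/529: -0.0170 × log₂(0.0170) = 0.1000
  p(1,1)=198/529: -0.3743 × log₂(0.3743) = 0.5307
H(X,Y) = 1.2237 bits


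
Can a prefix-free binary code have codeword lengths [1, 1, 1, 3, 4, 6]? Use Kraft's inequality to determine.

Kraft inequality: Σ 2^(-l_i) ≤ 1 for prefix-free code
Calculating: 2^(-1) + 2^(-1) + 2^(-1) + 2^(-3) + 2^(-4) + 2^(-6)
= 0.5 + 0.5 + 0.5 + 0.125 + 0.0625 + 0.015625
= 1.7031
Since 1.7031 > 1, prefix-free code does not exist


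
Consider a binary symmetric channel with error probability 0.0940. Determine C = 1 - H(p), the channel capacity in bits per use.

For BSC with error probability p:
C = 1 - H(p) where H(p) is binary entropy
H(0.0940) = -0.0940 × log₂(0.0940) - 0.9060 × log₂(0.9060)
H(p) = 0.4497
C = 1 - 0.4497 = 0.5503 bits/use


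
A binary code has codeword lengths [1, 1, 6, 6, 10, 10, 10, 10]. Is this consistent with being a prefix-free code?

Kraft inequality: Σ 2^(-l_i) ≤ 1 for prefix-free code
Calculating: 2^(-1) + 2^(-1) + 2^(-6) + 2^(-6) + 2^(-10) + 2^(-10) + 2^(-10) + 2^(-10)
= 0.5 + 0.5 + 0.015625 + 0.015625 + 0.0009765625 + 0.0009765625 + 0.0009765625 + 0.0009765625
= 1.0352
Since 1.0352 > 1, prefix-free code does not exist


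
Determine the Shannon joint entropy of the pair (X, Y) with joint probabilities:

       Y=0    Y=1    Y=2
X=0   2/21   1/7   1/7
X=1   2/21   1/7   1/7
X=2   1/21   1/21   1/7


H(X,Y) = -Σ p(x,y) log₂ p(x,y)
  p(0,0)=2/21: -0.0952 × log₂(0.0952) = 0.3231
  p(0,1)=1/7: -0.1429 × log₂(0.1429) = 0.4011
  p(0,2)=1/7: -0.1429 × log₂(0.1429) = 0.4011
  p(1,0)=2/21: -0.0952 × log₂(0.0952) = 0.3231
  p(1,1)=1/7: -0.1429 × log₂(0.1429) = 0.4011
  p(1,2)=1/7: -0.1429 × log₂(0.1429) = 0.4011
  p(2,0)=1/21: -0.0476 × log₂(0.0476) = 0.2092
  p(2,1)=1/21: -0.0476 × log₂(0.0476) = 0.2092
  p(2,2)=1/7: -0.1429 × log₂(0.1429) = 0.4011
H(X,Y) = 3.0697 bits


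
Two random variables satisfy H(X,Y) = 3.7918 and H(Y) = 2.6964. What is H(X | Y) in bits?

Chain rule: H(X,Y) = H(X|Y) + H(Y)
H(X|Y) = H(X,Y) - H(Y) = 3.7918 - 2.6964 = 1.0954 bits


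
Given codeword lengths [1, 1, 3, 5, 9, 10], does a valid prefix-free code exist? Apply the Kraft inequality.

Kraft inequality: Σ 2^(-l_i) ≤ 1 for prefix-free code
Calculating: 2^(-1) + 2^(-1) + 2^(-3) + 2^(-5) + 2^(-9) + 2^(-10)
= 0.5 + 0.5 + 0.125 + 0.03125 + 0.001953125 + 0.0009765625
= 1.1592
Since 1.1592 > 1, prefix-free code does not exist


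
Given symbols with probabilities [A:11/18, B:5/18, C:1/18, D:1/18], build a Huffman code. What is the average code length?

Huffman tree construction:
Combine smallest probabilities repeatedly
Resulting codes:
  A: 1 (length 1)
  B: 01 (length 2)
  C: 000 (length 3)
  D: 001 (length 3)
Average length = Σ p(s) × length(s) = 1.5000 bits


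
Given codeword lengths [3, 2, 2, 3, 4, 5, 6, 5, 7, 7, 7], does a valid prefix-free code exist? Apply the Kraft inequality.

Kraft inequality: Σ 2^(-l_i) ≤ 1 for prefix-free code
Calculating: 2^(-3) + 2^(-2) + 2^(-2) + 2^(-3) + 2^(-4) + 2^(-5) + 2^(-6) + 2^(-5) + 2^(-7) + 2^(-7) + 2^(-7)
= 0.125 + 0.25 + 0.25 + 0.125 + 0.0625 + 0.03125 + 0.015625 + 0.03125 + 0.0078125 + 0.0078125 + 0.0078125
= 0.9141
Since 0.9141 ≤ 1, prefix-free code exists


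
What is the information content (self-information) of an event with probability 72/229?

Information content I(x) = -log₂(p(x))
I = -log₂(72/229) = -log₂(0.3144)
I = 1.6693 bits


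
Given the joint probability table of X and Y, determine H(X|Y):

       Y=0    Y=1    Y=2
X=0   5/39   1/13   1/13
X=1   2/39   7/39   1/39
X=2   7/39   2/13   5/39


H(X|Y) = Σ_y p(y) H(X|Y=y)
  p(Y=0) = 14/39, H(X|Y=0) = 1.4316
  p(Y=1) = 16/39, H(X|Y=1) = 1.5052
  p(Y=2) = 3/13, H(X|Y=2) = 1.3516
H(X|Y) = 0.3590×1.4316 + 0.4103×1.5052 + 0.2308×1.3516 = 1.4433 bits


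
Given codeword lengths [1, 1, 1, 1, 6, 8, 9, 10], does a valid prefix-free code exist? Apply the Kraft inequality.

Kraft inequality: Σ 2^(-l_i) ≤ 1 for prefix-free code
Calculating: 2^(-1) + 2^(-1) + 2^(-1) + 2^(-1) + 2^(-6) + 2^(-8) + 2^(-9) + 2^(-10)
= 0.5 + 0.5 + 0.5 + 0.5 + 0.015625 + 0.00390625 + 0.001953125 + 0.0009765625
= 2.0225
Since 2.0225 > 1, prefix-free code does not exist


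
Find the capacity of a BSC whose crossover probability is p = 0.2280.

For BSC with error probability p:
C = 1 - H(p) where H(p) is binary entropy
H(0.2280) = -0.2280 × log₂(0.2280) - 0.7720 × log₂(0.7720)
H(p) = 0.7745
C = 1 - 0.7745 = 0.2255 bits/use


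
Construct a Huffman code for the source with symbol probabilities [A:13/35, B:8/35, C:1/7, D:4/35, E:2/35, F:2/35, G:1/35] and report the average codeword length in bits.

Huffman tree construction:
Combine smallest probabilities repeatedly
Resulting codes:
  A: 11 (length 2)
  B: 01 (length 2)
  C: 101 (length 3)
  D: 100 (length 3)
  E: 0011 (length 4)
  F: 000 (length 3)
  G: 0010 (length 4)
Average length = Σ p(s) × length(s) = 2.4857 bits


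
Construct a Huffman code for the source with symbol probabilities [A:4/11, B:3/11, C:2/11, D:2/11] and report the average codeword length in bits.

Huffman tree construction:
Combine smallest probabilities repeatedly
Resulting codes:
  A: 11 (length 2)
  B: 10 (length 2)
  C: 00 (length 2)
  D: 01 (length 2)
Average length = Σ p(s) × length(s) = 2.0000 bits


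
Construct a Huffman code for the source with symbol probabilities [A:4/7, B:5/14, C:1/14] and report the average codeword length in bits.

Huffman tree construction:
Combine smallest probabilities repeatedly
Resulting codes:
  A: 1 (length 1)
  B: 01 (length 2)
  C: 00 (length 2)
Average length = Σ p(s) × length(s) = 1.4286 bits


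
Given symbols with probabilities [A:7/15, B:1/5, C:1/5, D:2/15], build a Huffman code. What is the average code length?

Huffman tree construction:
Combine smallest probabilities repeatedly
Resulting codes:
  A: 0 (length 1)
  B: 111 (length 3)
  C: 10 (length 2)
  D: 110 (length 3)
Average length = Σ p(s) × length(s) = 1.8667 bits


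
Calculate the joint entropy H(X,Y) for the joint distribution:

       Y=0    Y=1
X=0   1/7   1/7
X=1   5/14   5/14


H(X,Y) = -Σ p(x,y) log₂ p(x,y)
  p(0,0)=1/7: -0.1429 × log₂(0.1429) = 0.4011
  p(0,1)=1/7: -0.1429 × log₂(0.1429) = 0.4011
  p(1,0)=5/14: -0.3571 × log₂(0.3571) = 0.5305
  p(1,1)=5/14: -0.3571 × log₂(0.3571) = 0.5305
H(X,Y) = 1.8631 bits


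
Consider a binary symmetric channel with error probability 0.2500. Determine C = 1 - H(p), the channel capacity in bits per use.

For BSC with error probability p:
C = 1 - H(p) where H(p) is binary entropy
H(0.2500) = -0.2500 × log₂(0.2500) - 0.7500 × log₂(0.7500)
H(p) = 0.8113
C = 1 - 0.8113 = 0.1887 bits/use


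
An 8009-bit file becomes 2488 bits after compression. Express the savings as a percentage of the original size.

Space savings = (1 - Compressed/Original) × 100%
= (1 - 2488/8009) × 100%
= 68.93%


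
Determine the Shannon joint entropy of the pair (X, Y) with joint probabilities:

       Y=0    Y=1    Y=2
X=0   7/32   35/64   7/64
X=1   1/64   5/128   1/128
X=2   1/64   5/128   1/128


H(X,Y) = -Σ p(x,y) log₂ p(x,y)
  p(0,0)=7/32: -0.2188 × log₂(0.2188) = 0.4796
  p(0,1)=35/64: -0.5469 × log₂(0.5469) = 0.4762
  p(0,2)=7/64: -0.1094 × log₂(0.1094) = 0.3492
  p(1,0)=1/64: -0.0156 × log₂(0.0156) = 0.0938
  p(1,1)=5/128: -0.0391 × log₂(0.0391) = 0.1827
  p(1,2)=1/128: -0.0078 × log₂(0.0078) = 0.0547
  p(2,0)=1/64: -0.0156 × log₂(0.0156) = 0.0938
  p(2,1)=5/128: -0.0391 × log₂(0.0391) = 0.1827
  p(2,2)=1/128: -0.0078 × log₂(0.0078) = 0.0547
H(X,Y) = 1.9674 bits


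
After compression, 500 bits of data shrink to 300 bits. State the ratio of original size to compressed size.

Compression ratio = Original / Compressed
= 500 / 300 = 1.67:1


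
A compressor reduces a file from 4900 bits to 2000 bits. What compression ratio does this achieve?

Compression ratio = Original / Compressed
= 4900 / 2000 = 2.45:1


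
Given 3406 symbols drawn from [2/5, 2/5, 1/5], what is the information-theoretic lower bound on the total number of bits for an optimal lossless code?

Entropy H = 1.5219 bits/symbol
Minimum bits = H × n = 1.5219 × 3406
= 5183.69 bits


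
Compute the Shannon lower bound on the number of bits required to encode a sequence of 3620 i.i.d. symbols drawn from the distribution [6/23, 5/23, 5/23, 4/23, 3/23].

Entropy H = 2.2851 bits/symbol
Minimum bits = H × n = 2.2851 × 3620
= 8272.17 bits


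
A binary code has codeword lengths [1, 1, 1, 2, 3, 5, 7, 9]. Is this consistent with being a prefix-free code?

Kraft inequality: Σ 2^(-l_i) ≤ 1 for prefix-free code
Calculating: 2^(-1) + 2^(-1) + 2^(-1) + 2^(-2) + 2^(-3) + 2^(-5) + 2^(-7) + 2^(-9)
= 0.5 + 0.5 + 0.5 + 0.25 + 0.125 + 0.03125 + 0.0078125 + 0.001953125
= 1.9160
Since 1.9160 > 1, prefix-free code does not exist


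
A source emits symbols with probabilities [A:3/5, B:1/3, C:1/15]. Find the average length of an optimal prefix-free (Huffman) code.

Huffman tree construction:
Combine smallest probabilities repeatedly
Resulting codes:
  A: 1 (length 1)
  B: 01 (length 2)
  C: 00 (length 2)
Average length = Σ p(s) × length(s) = 1.4000 bits


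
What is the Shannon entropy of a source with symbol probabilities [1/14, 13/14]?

H(X) = -Σ p(x) log₂ p(x)
  -1/14 × log₂(1/14) = 0.2720
  -13/14 × log₂(13/14) = 0.0993
H(X) = 0.3712 bits


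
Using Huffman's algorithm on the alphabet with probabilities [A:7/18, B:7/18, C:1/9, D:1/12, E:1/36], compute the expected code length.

Huffman tree construction:
Combine smallest probabilities repeatedly
Resulting codes:
  A: 11 (length 2)
  B: 0 (length 1)
  C: 100 (length 3)
  D: 1011 (length 4)
  E: 1010 (length 4)
Average length = Σ p(s) × length(s) = 1.9444 bits


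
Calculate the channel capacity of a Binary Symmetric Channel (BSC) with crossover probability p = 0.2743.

For BSC with error probability p:
C = 1 - H(p) where H(p) is binary entropy
H(0.2743) = -0.2743 × log₂(0.2743) - 0.7257 × log₂(0.7257)
H(p) = 0.8476
C = 1 - 0.8476 = 0.1524 bits/use


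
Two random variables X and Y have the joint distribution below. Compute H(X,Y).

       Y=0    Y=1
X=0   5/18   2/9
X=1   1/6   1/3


H(X,Y) = -Σ p(x,y) log₂ p(x,y)
  p(0,0)=5/18: -0.2778 × log₂(0.2778) = 0.5133
  p(0,1)=2/9: -0.2222 × log₂(0.2222) = 0.4822
  p(1,0)=1/6: -0.1667 × log₂(0.1667) = 0.4308
  p(1,1)=1/3: -0.3333 × log₂(0.3333) = 0.5283
H(X,Y) = 1.9547 bits


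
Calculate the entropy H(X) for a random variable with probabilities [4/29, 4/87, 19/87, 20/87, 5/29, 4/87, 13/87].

H(X) = -Σ p(x) log₂ p(x)
  -4/29 × log₂(4/29) = 0.3942
  -4/87 × log₂(4/87) = 0.2043
  -19/87 × log₂(19/87) = 0.4794
  -20/87 × log₂(20/87) = 0.4876
  -5/29 × log₂(5/29) = 0.4373
  -4/87 × log₂(4/87) = 0.2043
  -13/87 × log₂(13/87) = 0.4098
H(X) = 2.6168 bits


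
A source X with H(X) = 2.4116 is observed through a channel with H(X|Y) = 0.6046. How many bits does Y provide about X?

I(X;Y) = H(X) - H(X|Y)
I(X;Y) = 2.4116 - 0.6046 = 1.807 bits


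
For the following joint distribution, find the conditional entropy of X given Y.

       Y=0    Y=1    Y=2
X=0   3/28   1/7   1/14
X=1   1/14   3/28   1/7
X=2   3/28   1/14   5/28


H(X|Y) = Σ_y p(y) H(X|Y=y)
  p(Y=0) = 2/7, H(X|Y=0) = 1.5613
  p(Y=1) = 9/28, H(X|Y=1) = 1.5305
  p(Y=2) = 11/28, H(X|Y=2) = 1.4949
H(X|Y) = 0.2857×1.5613 + 0.3214×1.5305 + 0.3929×1.4949 = 1.5253 bits


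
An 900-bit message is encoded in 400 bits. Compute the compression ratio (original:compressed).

Compression ratio = Original / Compressed
= 900 / 400 = 2.25:1


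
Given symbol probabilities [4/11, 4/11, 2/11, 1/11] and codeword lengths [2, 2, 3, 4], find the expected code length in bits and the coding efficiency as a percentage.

Average length L = Σ p_i × l_i = 2.3636 bits
Entropy H = 1.8231 bits
Efficiency η = H/L × 100% = 77.13%


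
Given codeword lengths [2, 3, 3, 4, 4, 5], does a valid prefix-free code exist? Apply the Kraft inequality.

Kraft inequality: Σ 2^(-l_i) ≤ 1 for prefix-free code
Calculating: 2^(-2) + 2^(-3) + 2^(-3) + 2^(-4) + 2^(-4) + 2^(-5)
= 0.25 + 0.125 + 0.125 + 0.0625 + 0.0625 + 0.03125
= 0.6562
Since 0.6562 ≤ 1, prefix-free code exists


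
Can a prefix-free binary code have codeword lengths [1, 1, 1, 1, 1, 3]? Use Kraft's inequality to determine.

Kraft inequality: Σ 2^(-l_i) ≤ 1 for prefix-free code
Calculating: 2^(-1) + 2^(-1) + 2^(-1) + 2^(-1) + 2^(-1) + 2^(-3)
= 0.5 + 0.5 + 0.5 + 0.5 + 0.5 + 0.125
= 2.6250
Since 2.6250 > 1, prefix-free code does not exist


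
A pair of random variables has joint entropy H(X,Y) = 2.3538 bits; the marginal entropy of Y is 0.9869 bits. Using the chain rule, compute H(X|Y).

Chain rule: H(X,Y) = H(X|Y) + H(Y)
H(X|Y) = H(X,Y) - H(Y) = 2.3538 - 0.9869 = 1.3669 bits


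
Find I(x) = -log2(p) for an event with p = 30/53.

Information content I(x) = -log₂(p(x))
I = -log₂(30/53) = -log₂(0.5660)
I = 0.8210 bits


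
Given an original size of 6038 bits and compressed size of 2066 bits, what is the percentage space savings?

Space savings = (1 - Compressed/Original) × 100%
= (1 - 2066/6038) × 100%
= 65.78%


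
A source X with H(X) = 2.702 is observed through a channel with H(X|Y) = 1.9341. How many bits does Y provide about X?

I(X;Y) = H(X) - H(X|Y)
I(X;Y) = 2.702 - 1.9341 = 0.7679 bits


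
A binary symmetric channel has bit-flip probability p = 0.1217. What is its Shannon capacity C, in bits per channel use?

For BSC with error probability p:
C = 1 - H(p) where H(p) is binary entropy
H(0.1217) = -0.1217 × log₂(0.1217) - 0.8783 × log₂(0.8783)
H(p) = 0.5342
C = 1 - 0.5342 = 0.4658 bits/use


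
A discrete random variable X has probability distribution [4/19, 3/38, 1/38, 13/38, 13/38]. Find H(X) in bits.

H(X) = -Σ p(x) log₂ p(x)
  -4/19 × log₂(4/19) = 0.4732
  -3/38 × log₂(3/38) = 0.2892
  -1/38 × log₂(1/38) = 0.1381
  -13/38 × log₂(13/38) = 0.5294
  -13/38 × log₂(13/38) = 0.5294
H(X) = 1.9593 bits


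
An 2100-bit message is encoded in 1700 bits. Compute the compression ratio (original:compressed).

Compression ratio = Original / Compressed
= 2100 / 1700 = 1.24:1


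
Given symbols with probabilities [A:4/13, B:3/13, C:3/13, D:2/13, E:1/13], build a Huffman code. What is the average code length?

Huffman tree construction:
Combine smallest probabilities repeatedly
Resulting codes:
  A: 11 (length 2)
  B: 00 (length 2)
  C: 01 (length 2)
  D: 101 (length 3)
  E: 100 (length 3)
Average length = Σ p(s) × length(s) = 2.2308 bits


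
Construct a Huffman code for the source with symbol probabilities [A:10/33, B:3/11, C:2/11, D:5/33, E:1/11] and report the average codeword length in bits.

Huffman tree construction:
Combine smallest probabilities repeatedly
Resulting codes:
  A: 11 (length 2)
  B: 10 (length 2)
  C: 00 (length 2)
  D: 011 (length 3)
  E: 010 (length 3)
Average length = Σ p(s) × length(s) = 2.2424 bits


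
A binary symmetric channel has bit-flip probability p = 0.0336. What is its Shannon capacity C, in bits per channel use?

For BSC with error probability p:
C = 1 - H(p) where H(p) is binary entropy
H(0.0336) = -0.0336 × log₂(0.0336) - 0.9664 × log₂(0.9664)
H(p) = 0.2121
C = 1 - 0.2121 = 0.7879 bits/use


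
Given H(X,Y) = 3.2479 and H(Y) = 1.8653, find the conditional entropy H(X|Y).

Chain rule: H(X,Y) = H(X|Y) + H(Y)
H(X|Y) = H(X,Y) - H(Y) = 3.2479 - 1.8653 = 1.3826 bits
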